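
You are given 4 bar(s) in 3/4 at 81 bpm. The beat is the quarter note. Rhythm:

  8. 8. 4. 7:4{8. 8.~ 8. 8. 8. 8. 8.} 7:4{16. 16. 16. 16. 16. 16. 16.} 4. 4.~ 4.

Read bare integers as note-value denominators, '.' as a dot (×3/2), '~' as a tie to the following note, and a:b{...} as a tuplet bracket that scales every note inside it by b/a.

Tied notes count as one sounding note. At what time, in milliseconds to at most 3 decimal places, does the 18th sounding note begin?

note 18 onset = 9b = 6666.667ms

1. 0.0ms @ 0 + 555.556ms (3/4)
2. 555.556ms @ 3/4 + 555.556ms (3/4)
3. 1111.111ms @ 3/2 + 1111.111ms (3/2)
4. 2222.222ms @ 3 + 317.46ms (3/7)
5. 2539.683ms @ 24/7 + 634.921ms (6/7)
6. 3174.603ms @ 30/7 + 317.46ms (3/7)
7. 3492.063ms @ 33/7 + 317.46ms (3/7)
8. 3809.524ms @ 36/7 + 317.46ms (3/7)
9. 4126.984ms @ 39/7 + 317.46ms (3/7)
10. 4444.444ms @ 6 + 158.73ms (3/14)
11. 4603.175ms @ 87/14 + 158.73ms (3/14)
12. 4761.905ms @ 45/7 + 158.73ms (3/14)
13. 4920.635ms @ 93/14 + 158.73ms (3/14)
14. 5079.365ms @ 48/7 + 158.73ms (3/14)
15. 5238.095ms @ 99/14 + 158.73ms (3/14)
16. 5396.825ms @ 51/7 + 158.73ms (3/14)
17. 5555.556ms @ 15/2 + 1111.111ms (3/2)
18. 6666.667ms @ 9 + 2222.222ms (3)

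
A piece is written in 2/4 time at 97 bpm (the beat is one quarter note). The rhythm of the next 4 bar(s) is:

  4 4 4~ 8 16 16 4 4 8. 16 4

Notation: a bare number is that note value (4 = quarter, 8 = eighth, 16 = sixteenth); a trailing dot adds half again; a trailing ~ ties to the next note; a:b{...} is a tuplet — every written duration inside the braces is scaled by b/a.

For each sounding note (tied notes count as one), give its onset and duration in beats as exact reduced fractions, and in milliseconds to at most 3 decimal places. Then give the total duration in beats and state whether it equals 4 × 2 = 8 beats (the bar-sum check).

1) 0.0ms=0b +618.557ms=1b
2) 618.557ms=1b +618.557ms=1b
3) 1237.113ms=2b +927.835ms=3/2b
4) 2164.948ms=7/2b +154.639ms=1/4b
5) 2319.588ms=15/4b +154.639ms=1/4b
6) 2474.227ms=4b +618.557ms=1b
7) 3092.784ms=5b +618.557ms=1b
8) 3711.34ms=6b +463.918ms=3/4b
9) 4175.258ms=27/4b +154.639ms=1/4b
10) 4329.897ms=7b +618.557ms=1b
Σ=8b of 8 (97bpm 2/4) — PASS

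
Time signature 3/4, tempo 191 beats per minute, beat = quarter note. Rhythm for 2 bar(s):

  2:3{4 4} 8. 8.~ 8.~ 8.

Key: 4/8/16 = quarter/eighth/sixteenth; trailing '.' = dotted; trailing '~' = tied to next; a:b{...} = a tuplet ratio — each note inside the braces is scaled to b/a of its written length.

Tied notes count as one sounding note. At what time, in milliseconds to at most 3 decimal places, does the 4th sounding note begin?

note 4 onset = 15/4b = 1178.01ms

1. 0.0ms @ 0 + 471.204ms (3/2)
2. 471.204ms @ 3/2 + 471.204ms (3/2)
3. 942.408ms @ 3 + 235.602ms (3/4)
4. 1178.01ms @ 15/4 + 706.806ms (9/4)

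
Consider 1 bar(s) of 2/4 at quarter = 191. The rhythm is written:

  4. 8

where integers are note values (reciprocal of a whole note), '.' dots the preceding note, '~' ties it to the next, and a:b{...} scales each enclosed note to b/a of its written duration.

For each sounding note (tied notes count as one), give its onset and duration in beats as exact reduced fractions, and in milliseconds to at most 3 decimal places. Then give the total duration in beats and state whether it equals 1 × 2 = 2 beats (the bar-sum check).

1) 0.0ms=0b +471.204ms=3/2b
2) 471.204ms=3/2b +157.068ms=1/2b
Σ=2b of 2 (191bpm 2/4) — PASS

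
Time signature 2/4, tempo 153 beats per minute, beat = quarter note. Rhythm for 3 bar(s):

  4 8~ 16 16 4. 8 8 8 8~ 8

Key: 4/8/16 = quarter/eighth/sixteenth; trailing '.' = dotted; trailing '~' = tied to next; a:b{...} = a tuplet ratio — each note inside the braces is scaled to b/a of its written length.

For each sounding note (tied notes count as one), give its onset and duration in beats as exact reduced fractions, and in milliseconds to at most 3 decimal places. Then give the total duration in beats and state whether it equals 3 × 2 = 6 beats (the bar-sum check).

1) 0.0ms=0b +392.157ms=1b
2) 392.157ms=1b +294.118ms=3/4b
3) 686.275ms=7/4b +98.039ms=1/4b
4) 784.314ms=2b +588.235ms=3/2b
5) 1372.549ms=7/2b +196.078ms=1/2b
6) 1568.627ms=4b +196.078ms=1/2b
7) 1764.706ms=9/2b +196.078ms=1/2b
8) 1960.784ms=5b +392.157ms=1b
Σ=6b of 6 (153bpm 2/4) — PASS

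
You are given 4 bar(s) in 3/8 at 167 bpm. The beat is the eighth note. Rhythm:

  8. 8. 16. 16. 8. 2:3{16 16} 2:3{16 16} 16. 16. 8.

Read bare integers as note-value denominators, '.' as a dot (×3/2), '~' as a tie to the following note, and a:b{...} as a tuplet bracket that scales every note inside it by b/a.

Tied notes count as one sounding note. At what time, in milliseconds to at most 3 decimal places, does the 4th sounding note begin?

1. 0.0ms @ 0 + 538.922ms (3/2)
2. 538.922ms @ 3/2 + 538.922ms (3/2)
3. 1077.844ms @ 3 + 269.461ms (3/4)
4. 1347.305ms @ 15/4 + 269.461ms (3/4)
5. 1616.766ms @ 9/2 + 538.922ms (3/2)
6. 2155.689ms @ 6 + 269.461ms (3/4)
7. 2425.15ms @ 27/4 + 269.461ms (3/4)
8. 2694.611ms @ 15/2 + 269.461ms (3/4)
9. 2964.072ms @ 33/4 + 269.461ms (3/4)
10. 3233.533ms @ 9 + 269.461ms (3/4)
11. 3502.994ms @ 39/4 + 269.461ms (3/4)
12. 3772.455ms @ 21/2 + 538.922ms (3/2)

note 4 onset = 15/4b = 1347.305ms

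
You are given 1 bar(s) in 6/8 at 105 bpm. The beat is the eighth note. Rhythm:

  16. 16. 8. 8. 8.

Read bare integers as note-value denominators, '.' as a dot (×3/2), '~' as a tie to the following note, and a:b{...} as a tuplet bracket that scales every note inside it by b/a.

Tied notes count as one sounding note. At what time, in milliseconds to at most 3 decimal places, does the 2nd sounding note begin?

note 2 onset = 3/4b = 428.571ms

1. 0.0ms @ 0 + 428.571ms (3/4)
2. 428.571ms @ 3/4 + 428.571ms (3/4)
3. 857.143ms @ 3/2 + 857.143ms (3/2)
4. 1714.286ms @ 3 + 857.143ms (3/2)
5. 2571.429ms @ 9/2 + 857.143ms (3/2)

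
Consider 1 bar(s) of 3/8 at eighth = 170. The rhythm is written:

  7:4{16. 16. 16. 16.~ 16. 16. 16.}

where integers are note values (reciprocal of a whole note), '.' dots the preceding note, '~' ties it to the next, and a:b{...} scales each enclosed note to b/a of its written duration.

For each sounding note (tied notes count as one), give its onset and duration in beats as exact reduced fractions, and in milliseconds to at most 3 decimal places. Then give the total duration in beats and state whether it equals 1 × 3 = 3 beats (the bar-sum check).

1) 0.0ms=0b +151.261ms=3/7b
2) 151.261ms=3/7b +151.261ms=3/7b
3) 302.521ms=6/7b +151.261ms=3/7b
4) 453.782ms=9/7b +302.521ms=6/7b
5) 756.303ms=15/7b +151.261ms=3/7b
6) 907.563ms=18/7b +151.261ms=3/7b
Σ=3b of 3 (170bpm 3/8) — PASS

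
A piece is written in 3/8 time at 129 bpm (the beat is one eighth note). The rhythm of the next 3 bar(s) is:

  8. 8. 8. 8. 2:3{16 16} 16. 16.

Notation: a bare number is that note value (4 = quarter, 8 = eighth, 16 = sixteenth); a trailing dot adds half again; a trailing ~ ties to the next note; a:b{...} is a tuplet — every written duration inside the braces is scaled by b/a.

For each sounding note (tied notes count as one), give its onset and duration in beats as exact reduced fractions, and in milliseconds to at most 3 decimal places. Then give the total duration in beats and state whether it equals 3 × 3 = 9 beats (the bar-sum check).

1) 0.0ms=0b +697.674ms=3/2b
2) 697.674ms=3/2b +697.674ms=3/2b
3) 1395.349ms=3b +697.674ms=3/2b
4) 2093.023ms=9/2b +697.674ms=3/2b
5) 2790.698ms=6b +348.837ms=3/4b
6) 3139.535ms=27/4b +348.837ms=3/4b
7) 3488.372ms=15/2b +348.837ms=3/4b
8) 3837.209ms=33/4b +348.837ms=3/4b
Σ=9b of 9 (129bpm 3/8) — PASS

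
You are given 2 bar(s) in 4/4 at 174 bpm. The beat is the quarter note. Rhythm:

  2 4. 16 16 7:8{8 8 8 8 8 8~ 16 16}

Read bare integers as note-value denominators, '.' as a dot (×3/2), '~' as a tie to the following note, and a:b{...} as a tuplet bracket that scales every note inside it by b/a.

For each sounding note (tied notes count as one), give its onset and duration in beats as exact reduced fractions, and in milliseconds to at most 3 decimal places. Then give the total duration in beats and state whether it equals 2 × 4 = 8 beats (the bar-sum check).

1) 0.0ms=0b +689.655ms=2b
2) 689.655ms=2b +517.241ms=3/2b
3) 1206.897ms=7/2b +86.207ms=1/4b
4) 1293.103ms=15/4b +86.207ms=1/4b
5) 1379.31ms=4b +197.044ms=4/7b
6) 1576.355ms=32/7b +197.044ms=4/7b
7) 1773.399ms=36/7b +197.044ms=4/7b
8) 1970.443ms=40/7b +197.044ms=4/7b
9) 2167.488ms=44/7b +197.044ms=4/7b
10) 2364.532ms=48/7b +295.567ms=6/7b
11) 2660.099ms=54/7b +98.522ms=2/7b
Σ=8b of 8 (174bpm 4/4) — PASS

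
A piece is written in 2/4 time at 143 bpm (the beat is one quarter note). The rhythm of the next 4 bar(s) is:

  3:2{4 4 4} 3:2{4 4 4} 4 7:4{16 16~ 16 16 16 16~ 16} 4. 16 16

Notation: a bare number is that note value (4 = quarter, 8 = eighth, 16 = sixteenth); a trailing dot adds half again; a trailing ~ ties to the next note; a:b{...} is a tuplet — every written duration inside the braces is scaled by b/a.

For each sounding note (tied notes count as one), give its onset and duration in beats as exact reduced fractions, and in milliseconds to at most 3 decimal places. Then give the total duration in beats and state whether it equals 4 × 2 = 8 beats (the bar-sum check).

1) 0.0ms=0b +279.72ms=2/3b
2) 279.72ms=2/3b +279.72ms=2/3b
3) 559.441ms=4/3b +279.72ms=2/3b
4) 839.161ms=2b +279.72ms=2/3b
5) 1118.881ms=8/3b +279.72ms=2/3b
6) 1398.601ms=10/3b +279.72ms=2/3b
7) 1678.322ms=4b +419.58ms=1b
8) 2097.902ms=5b +59.94ms=1/7b
9) 2157.842ms=36/7b +119.88ms=2/7b
10) 2277.722ms=38/7b +59.94ms=1/7b
11) 2337.662ms=39/7b +59.94ms=1/7b
12) 2397.602ms=40/7b +119.88ms=2/7b
13) 2517.483ms=6b +629.371ms=3/2b
14) 3146.853ms=15/2b +104.895ms=1/4b
15) 3251.748ms=31/4b +104.895ms=1/4b
Σ=8b of 8 (143bpm 2/4) — PASS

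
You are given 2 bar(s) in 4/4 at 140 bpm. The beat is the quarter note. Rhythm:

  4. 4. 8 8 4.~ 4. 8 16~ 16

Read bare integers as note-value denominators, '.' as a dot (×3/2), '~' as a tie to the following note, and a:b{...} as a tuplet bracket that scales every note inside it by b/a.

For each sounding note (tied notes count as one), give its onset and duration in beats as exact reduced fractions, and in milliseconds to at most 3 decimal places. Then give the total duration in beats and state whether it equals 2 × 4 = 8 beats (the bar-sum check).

1) 0.0ms=0b +642.857ms=3/2b
2) 642.857ms=3/2b +642.857ms=3/2b
3) 1285.714ms=3b +214.286ms=1/2b
4) 1500.0ms=7/2b +214.286ms=1/2b
5) 1714.286ms=4b +1285.714ms=3b
6) 3000.0ms=7b +214.286ms=1/2b
7) 3214.286ms=15/2b +214.286ms=1/2b
Σ=8b of 8 (140bpm 4/4) — PASS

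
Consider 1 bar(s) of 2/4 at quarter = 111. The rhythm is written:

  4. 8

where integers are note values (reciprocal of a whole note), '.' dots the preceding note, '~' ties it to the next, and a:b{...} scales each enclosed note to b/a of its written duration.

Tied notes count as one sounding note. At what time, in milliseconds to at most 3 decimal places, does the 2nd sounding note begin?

1. 0.0ms @ 0 + 810.811ms (3/2)
2. 810.811ms @ 3/2 + 270.27ms (1/2)

note 2 onset = 3/2b = 810.811ms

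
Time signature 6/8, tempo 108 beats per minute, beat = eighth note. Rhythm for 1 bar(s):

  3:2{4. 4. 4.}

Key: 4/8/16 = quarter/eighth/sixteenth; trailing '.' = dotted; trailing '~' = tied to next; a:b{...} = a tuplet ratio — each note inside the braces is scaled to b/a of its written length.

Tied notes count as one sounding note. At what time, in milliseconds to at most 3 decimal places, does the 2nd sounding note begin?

1. 0.0ms @ 0 + 1111.111ms (2)
2. 1111.111ms @ 2 + 1111.111ms (2)
3. 2222.222ms @ 4 + 1111.111ms (2)

note 2 onset = 2b = 1111.111ms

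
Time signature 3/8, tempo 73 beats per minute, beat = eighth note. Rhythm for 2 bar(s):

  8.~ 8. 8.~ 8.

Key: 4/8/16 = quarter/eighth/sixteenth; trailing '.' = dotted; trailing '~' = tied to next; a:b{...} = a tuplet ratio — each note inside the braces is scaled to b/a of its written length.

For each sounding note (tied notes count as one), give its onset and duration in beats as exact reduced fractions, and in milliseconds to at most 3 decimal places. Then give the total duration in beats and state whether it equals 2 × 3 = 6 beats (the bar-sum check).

1) 0.0ms=0b +2465.753ms=3b
2) 2465.753ms=3b +2465.753ms=3b
Σ=6b of 6 (73bpm 3/8) — PASS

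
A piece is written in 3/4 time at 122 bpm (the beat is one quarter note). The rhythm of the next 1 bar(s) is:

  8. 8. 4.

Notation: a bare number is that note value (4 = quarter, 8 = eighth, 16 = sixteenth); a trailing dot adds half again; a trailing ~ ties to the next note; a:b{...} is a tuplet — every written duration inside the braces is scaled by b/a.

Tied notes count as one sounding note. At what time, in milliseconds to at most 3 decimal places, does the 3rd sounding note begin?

1. 0.0ms @ 0 + 368.852ms (3/4)
2. 368.852ms @ 3/4 + 368.852ms (3/4)
3. 737.705ms @ 3/2 + 737.705ms (3/2)

note 3 onset = 3/2b = 737.705ms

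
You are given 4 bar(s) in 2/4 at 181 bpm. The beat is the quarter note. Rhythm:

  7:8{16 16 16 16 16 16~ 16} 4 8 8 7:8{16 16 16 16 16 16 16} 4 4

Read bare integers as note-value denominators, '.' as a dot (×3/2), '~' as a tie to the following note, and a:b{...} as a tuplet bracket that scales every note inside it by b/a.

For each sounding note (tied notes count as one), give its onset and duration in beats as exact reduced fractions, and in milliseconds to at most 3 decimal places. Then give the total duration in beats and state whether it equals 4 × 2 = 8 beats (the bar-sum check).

1) 0.0ms=0b +94.712ms=2/7b
2) 94.712ms=2/7b +94.712ms=2/7b
3) 189.424ms=4/7b +94.712ms=2/7b
4) 284.136ms=6/7b +94.712ms=2/7b
5) 378.848ms=8/7b +94.712ms=2/7b
6) 473.56ms=10/7b +189.424ms=4/7b
7) 662.983ms=2b +331.492ms=1b
8) 994.475ms=3b +165.746ms=1/2b
9) 1160.221ms=7/2b +165.746ms=1/2b
10) 1325.967ms=4b +94.712ms=2/7b
11) 1420.679ms=30/7b +94.712ms=2/7b
12) 1515.391ms=32/7b +94.712ms=2/7b
13) 1610.103ms=34/7b +94.712ms=2/7b
14) 1704.815ms=36/7b +94.712ms=2/7b
15) 1799.526ms=38/7b +94.712ms=2/7b
16) 1894.238ms=40/7b +94.712ms=2/7b
17) 1988.95ms=6b +331.492ms=1b
18) 2320.442ms=7b +331.492ms=1b
Σ=8b of 8 (181bpm 2/4) — PASS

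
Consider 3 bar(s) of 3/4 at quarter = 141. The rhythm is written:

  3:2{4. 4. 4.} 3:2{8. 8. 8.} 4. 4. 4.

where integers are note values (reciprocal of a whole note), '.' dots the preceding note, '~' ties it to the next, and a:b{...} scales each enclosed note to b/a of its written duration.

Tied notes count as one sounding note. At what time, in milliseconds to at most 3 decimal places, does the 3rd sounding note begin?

1. 0.0ms @ 0 + 425.532ms (1)
2. 425.532ms @ 1 + 425.532ms (1)
3. 851.064ms @ 2 + 425.532ms (1)
4. 1276.596ms @ 3 + 212.766ms (1/2)
5. 1489.362ms @ 7/2 + 212.766ms (1/2)
6. 1702.128ms @ 4 + 212.766ms (1/2)
7. 1914.894ms @ 9/2 + 638.298ms (3/2)
8. 2553.191ms @ 6 + 638.298ms (3/2)
9. 3191.489ms @ 15/2 + 638.298ms (3/2)

note 3 onset = 2b = 851.064ms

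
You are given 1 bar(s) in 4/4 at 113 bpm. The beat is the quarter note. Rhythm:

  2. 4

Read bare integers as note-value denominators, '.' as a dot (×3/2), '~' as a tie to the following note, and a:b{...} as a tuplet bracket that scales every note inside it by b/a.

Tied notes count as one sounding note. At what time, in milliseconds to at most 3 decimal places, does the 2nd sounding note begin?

1. 0.0ms @ 0 + 1592.92ms (3)
2. 1592.92ms @ 3 + 530.973ms (1)

note 2 onset = 3b = 1592.92ms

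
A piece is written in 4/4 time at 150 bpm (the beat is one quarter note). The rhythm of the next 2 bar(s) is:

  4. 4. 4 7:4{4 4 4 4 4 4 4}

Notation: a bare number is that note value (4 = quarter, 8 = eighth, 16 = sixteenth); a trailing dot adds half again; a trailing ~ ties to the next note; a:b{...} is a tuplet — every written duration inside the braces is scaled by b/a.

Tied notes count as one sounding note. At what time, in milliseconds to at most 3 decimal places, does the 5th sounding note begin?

1. 0.0ms @ 0 + 600.0ms (3/2)
2. 600.0ms @ 3/2 + 600.0ms (3/2)
3. 1200.0ms @ 3 + 400.0ms (1)
4. 1600.0ms @ 4 + 228.571ms (4/7)
5. 1828.571ms @ 32/7 + 228.571ms (4/7)
6. 2057.143ms @ 36/7 + 228.571ms (4/7)
7. 2285.714ms @ 40/7 + 228.571ms (4/7)
8. 2514.286ms @ 44/7 + 228.571ms (4/7)
9. 2742.857ms @ 48/7 + 228.571ms (4/7)
10. 2971.429ms @ 52/7 + 228.571ms (4/7)

note 5 onset = 32/7b = 1828.571ms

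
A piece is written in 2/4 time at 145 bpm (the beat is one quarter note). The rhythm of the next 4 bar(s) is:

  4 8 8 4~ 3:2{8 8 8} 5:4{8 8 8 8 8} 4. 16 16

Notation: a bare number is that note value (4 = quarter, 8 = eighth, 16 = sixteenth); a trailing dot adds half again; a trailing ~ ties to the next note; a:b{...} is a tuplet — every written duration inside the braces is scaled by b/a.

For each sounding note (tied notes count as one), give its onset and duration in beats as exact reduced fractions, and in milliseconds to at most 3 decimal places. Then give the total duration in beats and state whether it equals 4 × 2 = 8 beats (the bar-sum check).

1) 0.0ms=0b +413.793ms=1b
2) 413.793ms=1b +206.897ms=1/2b
3) 620.69ms=3/2b +206.897ms=1/2b
4) 827.586ms=2b +551.724ms=4/3b
5) 1379.31ms=10/3b +137.931ms=1/3b
6) 1517.241ms=11/3b +137.931ms=1/3b
7) 1655.172ms=4b +165.517ms=2/5b
8) 1820.69ms=22/5b +165.517ms=2/5b
9) 1986.207ms=24/5b +165.517ms=2/5b
10) 2151.724ms=26/5b +165.517ms=2/5b
11) 2317.241ms=28/5b +165.517ms=2/5b
12) 2482.759ms=6b +620.69ms=3/2b
13) 3103.448ms=15/2b +103.448ms=1/4b
14) 3206.897ms=31/4b +103.448ms=1/4b
Σ=8b of 8 (145bpm 2/4) — PASS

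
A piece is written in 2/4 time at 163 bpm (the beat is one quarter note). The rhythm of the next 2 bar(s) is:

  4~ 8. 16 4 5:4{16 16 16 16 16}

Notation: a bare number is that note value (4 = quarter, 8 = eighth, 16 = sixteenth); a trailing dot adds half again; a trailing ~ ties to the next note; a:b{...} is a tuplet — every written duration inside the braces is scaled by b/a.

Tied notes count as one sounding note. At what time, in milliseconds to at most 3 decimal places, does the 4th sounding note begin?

1. 0.0ms @ 0 + 644.172ms (7/4)
2. 644.172ms @ 7/4 + 92.025ms (1/4)
3. 736.196ms @ 2 + 368.098ms (1)
4. 1104.294ms @ 3 + 73.62ms (1/5)
5. 1177.914ms @ 16/5 + 73.62ms (1/5)
6. 1251.534ms @ 17/5 + 73.62ms (1/5)
7. 1325.153ms @ 18/5 + 73.62ms (1/5)
8. 1398.773ms @ 19/5 + 73.62ms (1/5)

note 4 onset = 3b = 1104.294ms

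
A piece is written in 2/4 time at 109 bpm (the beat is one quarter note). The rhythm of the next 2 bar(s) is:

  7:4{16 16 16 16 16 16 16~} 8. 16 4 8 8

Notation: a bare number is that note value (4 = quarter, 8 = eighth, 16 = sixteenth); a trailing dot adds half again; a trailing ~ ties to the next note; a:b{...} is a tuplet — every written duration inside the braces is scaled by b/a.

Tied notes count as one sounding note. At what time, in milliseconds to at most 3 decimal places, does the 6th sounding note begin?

note 6 onset = 5/7b = 393.185ms

1. 0.0ms @ 0 + 78.637ms (1/7)
2. 78.637ms @ 1/7 + 78.637ms (1/7)
3. 157.274ms @ 2/7 + 78.637ms (1/7)
4. 235.911ms @ 3/7 + 78.637ms (1/7)
5. 314.548ms @ 4/7 + 78.637ms (1/7)
6. 393.185ms @ 5/7 + 78.637ms (1/7)
7. 471.822ms @ 6/7 + 491.481ms (25/28)
8. 963.303ms @ 7/4 + 137.615ms (1/4)
9. 1100.917ms @ 2 + 550.459ms (1)
10. 1651.376ms @ 3 + 275.229ms (1/2)
11. 1926.606ms @ 7/2 + 275.229ms (1/2)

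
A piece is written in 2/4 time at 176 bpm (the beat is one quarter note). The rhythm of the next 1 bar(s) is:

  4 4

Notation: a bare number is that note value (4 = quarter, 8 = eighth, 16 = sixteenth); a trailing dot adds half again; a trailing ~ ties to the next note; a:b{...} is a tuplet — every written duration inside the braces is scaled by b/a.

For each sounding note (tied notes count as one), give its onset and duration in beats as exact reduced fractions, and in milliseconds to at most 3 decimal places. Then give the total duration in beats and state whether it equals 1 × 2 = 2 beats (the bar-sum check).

1) 0.0ms=0b +340.909ms=1b
2) 340.909ms=1b +340.909ms=1b
Σ=2b of 2 (176bpm 2/4) — PASS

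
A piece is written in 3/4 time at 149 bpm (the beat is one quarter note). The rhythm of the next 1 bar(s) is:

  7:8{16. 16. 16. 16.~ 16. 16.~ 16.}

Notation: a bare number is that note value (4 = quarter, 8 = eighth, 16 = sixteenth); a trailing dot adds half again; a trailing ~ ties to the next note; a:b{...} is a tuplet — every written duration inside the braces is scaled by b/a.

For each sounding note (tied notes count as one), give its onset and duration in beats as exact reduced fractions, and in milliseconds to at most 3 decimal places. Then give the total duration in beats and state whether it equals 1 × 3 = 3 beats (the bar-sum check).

1) 0.0ms=0b +172.579ms=3/7b
2) 172.579ms=3/7b +172.579ms=3/7b
3) 345.158ms=6/7b +172.579ms=3/7b
4) 517.737ms=9/7b +345.158ms=6/7b
5) 862.895ms=15/7b +345.158ms=6/7b
Σ=3b of 3 (149bpm 3/4) — PASS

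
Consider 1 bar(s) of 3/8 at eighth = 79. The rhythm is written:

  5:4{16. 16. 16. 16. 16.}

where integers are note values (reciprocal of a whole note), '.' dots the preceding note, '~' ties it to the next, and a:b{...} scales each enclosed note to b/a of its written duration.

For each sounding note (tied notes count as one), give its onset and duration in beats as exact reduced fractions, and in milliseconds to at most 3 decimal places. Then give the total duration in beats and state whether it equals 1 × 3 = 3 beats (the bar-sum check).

1) 0.0ms=0b +455.696ms=3/5b
2) 455.696ms=3/5b +455.696ms=3/5b
3) 911.392ms=6/5b +455.696ms=3/5b
4) 1367.089ms=9/5b +455.696ms=3/5b
5) 1822.785ms=12/5b +455.696ms=3/5b
Σ=3b of 3 (79bpm 3/8) — PASS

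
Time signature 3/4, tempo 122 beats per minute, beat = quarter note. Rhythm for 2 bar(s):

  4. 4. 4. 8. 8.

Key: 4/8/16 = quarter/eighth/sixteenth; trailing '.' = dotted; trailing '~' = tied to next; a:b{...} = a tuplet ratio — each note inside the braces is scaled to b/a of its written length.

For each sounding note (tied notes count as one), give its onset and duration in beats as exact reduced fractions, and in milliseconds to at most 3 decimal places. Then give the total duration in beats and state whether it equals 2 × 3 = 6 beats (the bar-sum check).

1) 0.0ms=0b +737.705ms=3/2b
2) 737.705ms=3/2b +737.705ms=3/2b
3) 1475.41ms=3b +737.705ms=3/2b
4) 2213.115ms=9/2b +368.852ms=3/4b
5) 2581.967ms=21/4b +368.852ms=3/4b
Σ=6b of 6 (122bpm 3/4) — PASS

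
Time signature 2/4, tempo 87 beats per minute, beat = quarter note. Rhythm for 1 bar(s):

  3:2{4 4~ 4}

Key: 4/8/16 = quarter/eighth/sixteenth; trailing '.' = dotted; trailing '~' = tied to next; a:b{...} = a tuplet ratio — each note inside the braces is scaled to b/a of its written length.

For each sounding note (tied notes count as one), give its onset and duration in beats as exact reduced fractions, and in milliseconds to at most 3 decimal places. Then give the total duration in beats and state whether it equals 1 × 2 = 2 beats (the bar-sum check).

1) 0.0ms=0b +459.77ms=2/3b
2) 459.77ms=2/3b +919.54ms=4/3b
Σ=2b of 2 (87bpm 2/4) — PASS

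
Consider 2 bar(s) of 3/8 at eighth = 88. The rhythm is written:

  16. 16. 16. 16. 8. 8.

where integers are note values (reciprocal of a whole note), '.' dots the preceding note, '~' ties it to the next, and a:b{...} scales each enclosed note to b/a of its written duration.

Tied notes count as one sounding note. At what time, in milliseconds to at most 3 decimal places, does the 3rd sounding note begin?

1. 0.0ms @ 0 + 511.364ms (3/4)
2. 511.364ms @ 3/4 + 511.364ms (3/4)
3. 1022.727ms @ 3/2 + 511.364ms (3/4)
4. 1534.091ms @ 9/4 + 511.364ms (3/4)
5. 2045.455ms @ 3 + 1022.727ms (3/2)
6. 3068.182ms @ 9/2 + 1022.727ms (3/2)

note 3 onset = 3/2b = 1022.727ms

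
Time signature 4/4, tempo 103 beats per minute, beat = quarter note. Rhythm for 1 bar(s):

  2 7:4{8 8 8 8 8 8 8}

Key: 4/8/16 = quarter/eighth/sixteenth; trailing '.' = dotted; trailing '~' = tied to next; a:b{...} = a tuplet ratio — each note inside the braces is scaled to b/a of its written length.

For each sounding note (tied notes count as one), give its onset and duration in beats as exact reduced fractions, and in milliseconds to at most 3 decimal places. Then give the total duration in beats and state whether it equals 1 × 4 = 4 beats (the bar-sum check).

1) 0.0ms=0b +1165.049ms=2b
2) 1165.049ms=2b +166.436ms=2/7b
3) 1331.484ms=16/7b +166.436ms=2/7b
4) 1497.92ms=18/7b +166.436ms=2/7b
5) 1664.355ms=20/7b +166.436ms=2/7b
6) 1830.791ms=22/7b +166.436ms=2/7b
7) 1997.226ms=24/7b +166.436ms=2/7b
8) 2163.662ms=26/7b +166.436ms=2/7b
Σ=4b of 4 (103bpm 4/4) — PASS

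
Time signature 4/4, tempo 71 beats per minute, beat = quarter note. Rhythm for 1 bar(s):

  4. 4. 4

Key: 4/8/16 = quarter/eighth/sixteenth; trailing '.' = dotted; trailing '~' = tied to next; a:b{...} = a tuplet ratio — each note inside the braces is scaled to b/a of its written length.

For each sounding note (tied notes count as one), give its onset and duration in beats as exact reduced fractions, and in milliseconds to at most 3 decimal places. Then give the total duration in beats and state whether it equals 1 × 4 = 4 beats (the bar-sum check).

1) 0.0ms=0b +1267.606ms=3/2b
2) 1267.606ms=3/2b +1267.606ms=3/2b
3) 2535.211ms=3b +845.07ms=1b
Σ=4b of 4 (71bpm 4/4) — PASS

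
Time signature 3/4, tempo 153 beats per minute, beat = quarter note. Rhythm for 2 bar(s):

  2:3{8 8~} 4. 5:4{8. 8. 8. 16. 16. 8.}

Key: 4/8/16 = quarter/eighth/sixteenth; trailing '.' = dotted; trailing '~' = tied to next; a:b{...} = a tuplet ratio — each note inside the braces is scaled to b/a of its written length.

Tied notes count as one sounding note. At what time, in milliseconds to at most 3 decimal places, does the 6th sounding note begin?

1. 0.0ms @ 0 + 294.118ms (3/4)
2. 294.118ms @ 3/4 + 882.353ms (9/4)
3. 1176.471ms @ 3 + 235.294ms (3/5)
4. 1411.765ms @ 18/5 + 235.294ms (3/5)
5. 1647.059ms @ 21/5 + 235.294ms (3/5)
6. 1882.353ms @ 24/5 + 117.647ms (3/10)
7. 2000.0ms @ 51/10 + 117.647ms (3/10)
8. 2117.647ms @ 27/5 + 235.294ms (3/5)

note 6 onset = 24/5b = 1882.353ms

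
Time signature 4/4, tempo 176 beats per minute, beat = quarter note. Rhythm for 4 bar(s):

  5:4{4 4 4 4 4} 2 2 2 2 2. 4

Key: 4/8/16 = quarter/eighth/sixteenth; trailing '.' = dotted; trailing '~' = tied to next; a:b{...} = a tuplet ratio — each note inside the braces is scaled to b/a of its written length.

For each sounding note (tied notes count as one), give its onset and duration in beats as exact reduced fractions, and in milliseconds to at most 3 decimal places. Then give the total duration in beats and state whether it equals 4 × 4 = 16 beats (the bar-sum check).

1) 0.0ms=0b +272.727ms=4/5b
2) 272.727ms=4/5b +272.727ms=4/5b
3) 545.455ms=8/5b +272.727ms=4/5b
4) 818.182ms=12/5b +272.727ms=4/5b
5) 1090.909ms=16/5b +272.727ms=4/5b
6) 1363.636ms=4b +681.818ms=2b
7) 2045.455ms=6b +681.818ms=2b
8) 2727.273ms=8b +681.818ms=2b
9) 3409.091ms=10b +681.818ms=2b
10) 4090.909ms=12b +1022.727ms=3b
11) 5113.636ms=15b +340.909ms=1b
Σ=16b of 16 (176bpm 4/4) — PASS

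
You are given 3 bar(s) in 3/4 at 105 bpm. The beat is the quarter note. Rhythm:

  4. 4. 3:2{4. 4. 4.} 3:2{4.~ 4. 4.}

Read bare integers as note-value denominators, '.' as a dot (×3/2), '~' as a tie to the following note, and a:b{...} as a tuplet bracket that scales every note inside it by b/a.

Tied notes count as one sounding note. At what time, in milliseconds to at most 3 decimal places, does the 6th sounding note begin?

1. 0.0ms @ 0 + 857.143ms (3/2)
2. 857.143ms @ 3/2 + 857.143ms (3/2)
3. 1714.286ms @ 3 + 571.429ms (1)
4. 2285.714ms @ 4 + 571.429ms (1)
5. 2857.143ms @ 5 + 571.429ms (1)
6. 3428.571ms @ 6 + 1142.857ms (2)
7. 4571.429ms @ 8 + 571.429ms (1)

note 6 onset = 6b = 3428.571ms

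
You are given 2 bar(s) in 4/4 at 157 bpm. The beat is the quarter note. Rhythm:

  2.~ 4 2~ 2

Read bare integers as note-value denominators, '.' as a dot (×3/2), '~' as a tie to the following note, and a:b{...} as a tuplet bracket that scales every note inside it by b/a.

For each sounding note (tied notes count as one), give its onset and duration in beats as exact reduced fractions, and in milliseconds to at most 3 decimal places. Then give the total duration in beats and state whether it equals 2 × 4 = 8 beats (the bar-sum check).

1) 0.0ms=0b +1528.662ms=4b
2) 1528.662ms=4b +1528.662ms=4b
Σ=8b of 8 (157bpm 4/4) — PASS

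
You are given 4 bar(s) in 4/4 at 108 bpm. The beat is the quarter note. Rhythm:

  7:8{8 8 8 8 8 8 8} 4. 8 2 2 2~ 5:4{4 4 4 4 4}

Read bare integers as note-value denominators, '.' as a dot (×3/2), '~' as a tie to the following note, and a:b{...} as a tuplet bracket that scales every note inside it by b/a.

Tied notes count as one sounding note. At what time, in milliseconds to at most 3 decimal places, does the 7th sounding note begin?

1. 0.0ms @ 0 + 317.46ms (4/7)
2. 317.46ms @ 4/7 + 317.46ms (4/7)
3. 634.921ms @ 8/7 + 317.46ms (4/7)
4. 952.381ms @ 12/7 + 317.46ms (4/7)
5. 1269.841ms @ 16/7 + 317.46ms (4/7)
6. 1587.302ms @ 20/7 + 317.46ms (4/7)
7. 1904.762ms @ 24/7 + 317.46ms (4/7)
8. 2222.222ms @ 4 + 833.333ms (3/2)
9. 3055.556ms @ 11/2 + 277.778ms (1/2)
10. 3333.333ms @ 6 + 1111.111ms (2)
11. 4444.444ms @ 8 + 1111.111ms (2)
12. 5555.556ms @ 10 + 1555.556ms (14/5)
13. 7111.111ms @ 64/5 + 444.444ms (4/5)
14. 7555.556ms @ 68/5 + 444.444ms (4/5)
15. 8000.0ms @ 72/5 + 444.444ms (4/5)
16. 8444.444ms @ 76/5 + 444.444ms (4/5)

note 7 onset = 24/7b = 1904.762ms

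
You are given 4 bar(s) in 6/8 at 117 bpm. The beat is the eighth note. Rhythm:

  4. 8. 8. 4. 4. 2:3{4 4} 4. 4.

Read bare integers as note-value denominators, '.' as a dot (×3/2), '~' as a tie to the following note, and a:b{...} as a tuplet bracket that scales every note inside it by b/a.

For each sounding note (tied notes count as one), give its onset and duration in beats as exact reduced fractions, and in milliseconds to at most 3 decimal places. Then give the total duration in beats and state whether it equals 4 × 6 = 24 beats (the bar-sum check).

1) 0.0ms=0b +1538.462ms=3b
2) 1538.462ms=3b +769.231ms=3/2b
3) 2307.692ms=9/2b +769.231ms=3/2b
4) 3076.923ms=6b +1538.462ms=3b
5) 4615.385ms=9b +1538.462ms=3b
6) 6153.846ms=12b +1538.462ms=3b
7) 7692.308ms=15b +1538.462ms=3b
8) 9230.769ms=18b +1538.462ms=3b
9) 10769.231ms=21b +1538.462ms=3b
Σ=24b of 24 (117bpm 6/8) — PASS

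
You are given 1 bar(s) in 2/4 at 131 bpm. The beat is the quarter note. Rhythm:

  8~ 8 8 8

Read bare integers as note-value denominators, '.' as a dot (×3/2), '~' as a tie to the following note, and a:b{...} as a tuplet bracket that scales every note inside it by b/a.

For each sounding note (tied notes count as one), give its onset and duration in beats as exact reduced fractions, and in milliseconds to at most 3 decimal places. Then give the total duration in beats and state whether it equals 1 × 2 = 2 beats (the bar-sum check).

1) 0.0ms=0b +458.015ms=1b
2) 458.015ms=1b +229.008ms=1/2b
3) 687.023ms=3/2b +229.008ms=1/2b
Σ=2b of 2 (131bpm 2/4) — PASS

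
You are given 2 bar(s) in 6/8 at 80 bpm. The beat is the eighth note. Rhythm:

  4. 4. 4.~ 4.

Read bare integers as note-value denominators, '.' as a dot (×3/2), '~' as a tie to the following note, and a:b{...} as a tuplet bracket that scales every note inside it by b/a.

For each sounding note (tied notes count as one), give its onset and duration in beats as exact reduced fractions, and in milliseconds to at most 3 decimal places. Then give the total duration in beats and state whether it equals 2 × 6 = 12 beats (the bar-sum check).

1) 0.0ms=0b +2250.0ms=3b
2) 2250.0ms=3b +2250.0ms=3b
3) 4500.0ms=6b +4500.0ms=6b
Σ=12b of 12 (80bpm 6/8) — PASS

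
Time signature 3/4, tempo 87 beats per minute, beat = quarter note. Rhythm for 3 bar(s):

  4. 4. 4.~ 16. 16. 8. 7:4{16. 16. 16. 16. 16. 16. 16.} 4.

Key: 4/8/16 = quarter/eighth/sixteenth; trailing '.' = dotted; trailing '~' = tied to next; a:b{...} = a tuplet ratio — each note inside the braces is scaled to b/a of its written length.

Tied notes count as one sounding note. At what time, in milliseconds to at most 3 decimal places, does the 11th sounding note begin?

note 11 onset = 99/14b = 4876.847ms

1. 0.0ms @ 0 + 1034.483ms (3/2)
2. 1034.483ms @ 3/2 + 1034.483ms (3/2)
3. 2068.966ms @ 3 + 1293.103ms (15/8)
4. 3362.069ms @ 39/8 + 258.621ms (3/8)
5. 3620.69ms @ 21/4 + 517.241ms (3/4)
6. 4137.931ms @ 6 + 147.783ms (3/14)
7. 4285.714ms @ 87/14 + 147.783ms (3/14)
8. 4433.498ms @ 45/7 + 147.783ms (3/14)
9. 4581.281ms @ 93/14 + 147.783ms (3/14)
10. 4729.064ms @ 48/7 + 147.783ms (3/14)
11. 4876.847ms @ 99/14 + 147.783ms (3/14)
12. 5024.631ms @ 51/7 + 147.783ms (3/14)
13. 5172.414ms @ 15/2 + 1034.483ms (3/2)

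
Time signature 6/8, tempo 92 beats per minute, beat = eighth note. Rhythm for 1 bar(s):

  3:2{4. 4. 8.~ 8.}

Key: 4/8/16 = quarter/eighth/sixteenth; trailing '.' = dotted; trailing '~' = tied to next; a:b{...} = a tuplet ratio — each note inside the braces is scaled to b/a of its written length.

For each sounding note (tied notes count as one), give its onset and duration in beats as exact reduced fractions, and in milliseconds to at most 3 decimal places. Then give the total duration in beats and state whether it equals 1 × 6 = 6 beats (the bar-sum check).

1) 0.0ms=0b +1304.348ms=2b
2) 1304.348ms=2b +1304.348ms=2b
3) 2608.696ms=4b +1304.348ms=2b
Σ=6b of 6 (92bpm 6/8) — PASS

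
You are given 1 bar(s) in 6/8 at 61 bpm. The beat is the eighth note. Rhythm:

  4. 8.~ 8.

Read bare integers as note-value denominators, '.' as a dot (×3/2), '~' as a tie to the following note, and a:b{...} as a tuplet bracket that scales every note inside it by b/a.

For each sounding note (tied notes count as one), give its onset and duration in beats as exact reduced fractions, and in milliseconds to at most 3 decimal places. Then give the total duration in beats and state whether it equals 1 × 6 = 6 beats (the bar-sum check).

1) 0.0ms=0b +2950.82ms=3b
2) 2950.82ms=3b +2950.82ms=3b
Σ=6b of 6 (61bpm 6/8) — PASS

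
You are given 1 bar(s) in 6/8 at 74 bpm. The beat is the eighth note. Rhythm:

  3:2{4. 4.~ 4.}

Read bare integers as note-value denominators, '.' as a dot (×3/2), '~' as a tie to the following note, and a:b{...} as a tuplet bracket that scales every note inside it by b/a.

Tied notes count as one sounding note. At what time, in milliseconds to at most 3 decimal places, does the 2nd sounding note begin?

1. 0.0ms @ 0 + 1621.622ms (2)
2. 1621.622ms @ 2 + 3243.243ms (4)

note 2 onset = 2b = 1621.622ms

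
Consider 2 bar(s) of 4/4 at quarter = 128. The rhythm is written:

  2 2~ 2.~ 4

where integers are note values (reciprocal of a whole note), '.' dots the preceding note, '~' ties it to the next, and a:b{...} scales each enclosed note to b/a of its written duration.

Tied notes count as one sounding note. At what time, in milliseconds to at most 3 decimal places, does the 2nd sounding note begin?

1. 0.0ms @ 0 + 937.5ms (2)
2. 937.5ms @ 2 + 2812.5ms (6)

note 2 onset = 2b = 937.5ms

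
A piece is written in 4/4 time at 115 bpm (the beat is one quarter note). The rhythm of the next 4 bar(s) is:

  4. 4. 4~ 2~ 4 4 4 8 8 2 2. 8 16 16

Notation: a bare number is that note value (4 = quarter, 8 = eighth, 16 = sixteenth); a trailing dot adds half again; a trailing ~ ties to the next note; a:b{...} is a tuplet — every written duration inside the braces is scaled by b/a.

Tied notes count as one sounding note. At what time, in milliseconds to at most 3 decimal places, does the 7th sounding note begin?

1. 0.0ms @ 0 + 782.609ms (3/2)
2. 782.609ms @ 3/2 + 782.609ms (3/2)
3. 1565.217ms @ 3 + 2086.957ms (4)
4. 3652.174ms @ 7 + 521.739ms (1)
5. 4173.913ms @ 8 + 521.739ms (1)
6. 4695.652ms @ 9 + 260.87ms (1/2)
7. 4956.522ms @ 19/2 + 260.87ms (1/2)
8. 5217.391ms @ 10 + 1043.478ms (2)
9. 6260.87ms @ 12 + 1565.217ms (3)
10. 7826.087ms @ 15 + 260.87ms (1/2)
11. 8086.957ms @ 31/2 + 130.435ms (1/4)
12. 8217.391ms @ 63/4 + 130.435ms (1/4)

note 7 onset = 19/2b = 4956.522ms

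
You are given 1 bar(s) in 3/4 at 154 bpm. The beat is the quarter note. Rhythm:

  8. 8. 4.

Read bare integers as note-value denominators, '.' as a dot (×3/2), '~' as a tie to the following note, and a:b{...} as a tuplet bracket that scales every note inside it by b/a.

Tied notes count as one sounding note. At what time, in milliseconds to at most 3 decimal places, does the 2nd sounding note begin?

note 2 onset = 3/4b = 292.208ms

1. 0.0ms @ 0 + 292.208ms (3/4)
2. 292.208ms @ 3/4 + 292.208ms (3/4)
3. 584.416ms @ 3/2 + 584.416ms (3/2)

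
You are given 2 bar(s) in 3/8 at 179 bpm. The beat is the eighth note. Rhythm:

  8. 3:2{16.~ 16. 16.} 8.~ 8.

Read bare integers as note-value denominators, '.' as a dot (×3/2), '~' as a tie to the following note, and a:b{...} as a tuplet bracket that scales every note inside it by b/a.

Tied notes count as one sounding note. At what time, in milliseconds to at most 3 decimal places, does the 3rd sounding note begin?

note 3 onset = 5/2b = 837.989ms

1. 0.0ms @ 0 + 502.793ms (3/2)
2. 502.793ms @ 3/2 + 335.196ms (1)
3. 837.989ms @ 5/2 + 167.598ms (1/2)
4. 1005.587ms @ 3 + 1005.587ms (3)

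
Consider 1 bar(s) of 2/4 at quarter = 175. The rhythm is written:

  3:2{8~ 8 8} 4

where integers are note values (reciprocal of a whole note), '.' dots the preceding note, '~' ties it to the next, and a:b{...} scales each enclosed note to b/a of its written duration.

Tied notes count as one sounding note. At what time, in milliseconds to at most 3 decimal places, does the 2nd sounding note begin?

1. 0.0ms @ 0 + 228.571ms (2/3)
2. 228.571ms @ 2/3 + 114.286ms (1/3)
3. 342.857ms @ 1 + 342.857ms (1)

note 2 onset = 2/3b = 228.571ms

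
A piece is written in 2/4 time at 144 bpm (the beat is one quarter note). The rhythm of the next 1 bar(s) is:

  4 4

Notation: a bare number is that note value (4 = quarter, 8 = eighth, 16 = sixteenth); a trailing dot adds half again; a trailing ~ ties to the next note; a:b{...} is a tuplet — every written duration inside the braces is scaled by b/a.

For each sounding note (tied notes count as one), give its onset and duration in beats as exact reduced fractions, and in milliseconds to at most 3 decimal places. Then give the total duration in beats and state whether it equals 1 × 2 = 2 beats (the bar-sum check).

1) 0.0ms=0b +416.667ms=1b
2) 416.667ms=1b +416.667ms=1b
Σ=2b of 2 (144bpm 2/4) — PASS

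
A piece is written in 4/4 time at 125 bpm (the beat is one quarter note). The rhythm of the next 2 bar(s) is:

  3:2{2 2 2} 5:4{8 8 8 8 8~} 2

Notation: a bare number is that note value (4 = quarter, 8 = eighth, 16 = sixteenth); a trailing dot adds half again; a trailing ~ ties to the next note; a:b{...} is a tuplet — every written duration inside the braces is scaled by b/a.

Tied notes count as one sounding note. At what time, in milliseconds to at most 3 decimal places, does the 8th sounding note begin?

1. 0.0ms @ 0 + 640.0ms (4/3)
2. 640.0ms @ 4/3 + 640.0ms (4/3)
3. 1280.0ms @ 8/3 + 640.0ms (4/3)
4. 1920.0ms @ 4 + 192.0ms (2/5)
5. 2112.0ms @ 22/5 + 192.0ms (2/5)
6. 2304.0ms @ 24/5 + 192.0ms (2/5)
7. 2496.0ms @ 26/5 + 192.0ms (2/5)
8. 2688.0ms @ 28/5 + 1152.0ms (12/5)

note 8 onset = 28/5b = 2688.0ms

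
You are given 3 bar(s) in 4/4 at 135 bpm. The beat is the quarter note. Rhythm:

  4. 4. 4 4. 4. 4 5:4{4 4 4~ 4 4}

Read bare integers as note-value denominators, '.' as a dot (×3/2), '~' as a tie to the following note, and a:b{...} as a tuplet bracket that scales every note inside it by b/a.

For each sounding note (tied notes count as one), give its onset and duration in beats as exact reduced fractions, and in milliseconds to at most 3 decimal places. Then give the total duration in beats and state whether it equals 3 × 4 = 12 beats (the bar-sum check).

1) 0.0ms=0b +666.667ms=3/2b
2) 666.667ms=3/2b +666.667ms=3/2b
3) 1333.333ms=3b +444.444ms=1b
4) 1777.778ms=4b +666.667ms=3/2b
5) 2444.444ms=11/2b +666.667ms=3/2b
6) 3111.111ms=7b +444.444ms=1b
7) 3555.556ms=8b +355.556ms=4/5b
8) 3911.111ms=44/5b +355.556ms=4/5b
9) 4266.667ms=48/5b +711.111ms=8/5b
10) 4977.778ms=56/5b +355.556ms=4/5b
Σ=12b of 12 (135bpm 4/4) — PASS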